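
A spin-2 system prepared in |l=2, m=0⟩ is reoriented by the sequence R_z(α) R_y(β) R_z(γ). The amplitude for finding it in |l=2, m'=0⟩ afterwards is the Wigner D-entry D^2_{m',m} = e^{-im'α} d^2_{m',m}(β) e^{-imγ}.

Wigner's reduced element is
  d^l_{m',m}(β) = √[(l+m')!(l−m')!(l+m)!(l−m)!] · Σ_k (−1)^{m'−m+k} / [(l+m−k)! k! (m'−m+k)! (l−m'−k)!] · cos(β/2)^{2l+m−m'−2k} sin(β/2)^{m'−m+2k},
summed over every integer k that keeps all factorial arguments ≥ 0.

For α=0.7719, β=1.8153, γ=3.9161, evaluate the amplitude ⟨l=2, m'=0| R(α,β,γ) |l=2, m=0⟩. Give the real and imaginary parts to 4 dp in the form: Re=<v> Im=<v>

Re=-0.4121 Im=0.0000

Split into d^2_{0,0}(β=1.8153) × two z-phases.
c=cos(1.8153/2)=0.615599, s=sin(1.8153/2)=0.788059; N=√[2·2·2·2]=4.000000
The bounds max(0,m−m')=0 and min(l+m,l−m')=2 give 3 terms
  k=0: (−1)^0·4.0000/(4)·0.6156^4·0.7881^0 = +0.143613
  k=1: (−1)^1·4.0000/(1)·0.6156^2·0.7881^2 = -0.941400
  k=2: (−1)^2·4.0000/(4)·0.6156^0·0.7881^4 = +0.385687
d^2_{0,0}(1.8153) = +0.143613 -0.941400 +0.385687 = -0.412100
Phases: e^{-i·(0)·0.7719}=+1.000000+0.000000i, e^{-i·(0)·3.9161}=+1.000000+0.000000i ⇒ D=-0.412100+0.000000i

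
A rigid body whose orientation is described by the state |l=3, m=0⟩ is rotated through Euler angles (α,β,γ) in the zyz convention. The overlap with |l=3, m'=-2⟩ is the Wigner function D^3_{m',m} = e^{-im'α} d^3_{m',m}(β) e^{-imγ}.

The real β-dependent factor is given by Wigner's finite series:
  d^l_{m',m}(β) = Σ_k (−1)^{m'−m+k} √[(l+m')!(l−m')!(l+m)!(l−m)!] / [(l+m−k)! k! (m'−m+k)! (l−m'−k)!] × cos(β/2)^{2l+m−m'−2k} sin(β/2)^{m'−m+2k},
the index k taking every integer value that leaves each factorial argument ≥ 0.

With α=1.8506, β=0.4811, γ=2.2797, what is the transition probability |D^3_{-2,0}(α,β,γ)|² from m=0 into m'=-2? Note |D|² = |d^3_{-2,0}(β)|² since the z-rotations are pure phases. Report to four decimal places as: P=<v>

Split into d^3_{-2,0}(β=0.4811) × two z-phases.
c=cos(0.4811/2)=0.971207, s=sin(0.4811/2)=0.238237; N=√[1·120·6·6]=65.726707
k∈{2,3} keeps every argument non-negative
  k=2: (−1)^0·65.7267/(12)·0.9712^4·0.2382^2 = +0.276583
  k=3: (−1)^1·65.7267/(12)·0.9712^2·0.2382^4 = -0.016643
d^3_{-2,0}(0.4811) = +0.276583 -0.016643 = +0.259941
|D^3_{-2,0}|² = |d^3_{-2,0}(β)|² = (+0.259941)² = 0.067569 (the z-rotation phases have unit modulus)

P=0.0676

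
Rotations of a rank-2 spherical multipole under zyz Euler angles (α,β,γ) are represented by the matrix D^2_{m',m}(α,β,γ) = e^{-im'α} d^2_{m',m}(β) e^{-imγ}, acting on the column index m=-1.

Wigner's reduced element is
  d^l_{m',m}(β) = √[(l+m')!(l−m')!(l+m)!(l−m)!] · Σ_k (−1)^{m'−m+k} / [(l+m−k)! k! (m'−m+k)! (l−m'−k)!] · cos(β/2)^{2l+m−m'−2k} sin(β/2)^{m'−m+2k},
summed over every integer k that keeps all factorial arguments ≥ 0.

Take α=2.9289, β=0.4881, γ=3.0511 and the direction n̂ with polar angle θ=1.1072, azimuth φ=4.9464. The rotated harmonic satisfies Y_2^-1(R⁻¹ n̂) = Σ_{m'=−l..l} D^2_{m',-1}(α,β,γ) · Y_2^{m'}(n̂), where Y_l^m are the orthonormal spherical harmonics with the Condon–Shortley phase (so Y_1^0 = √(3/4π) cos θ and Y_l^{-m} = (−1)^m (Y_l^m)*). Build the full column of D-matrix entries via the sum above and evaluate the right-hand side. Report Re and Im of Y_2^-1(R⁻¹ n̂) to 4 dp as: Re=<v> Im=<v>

Re=0.1026 Im=0.1244

Need the full column D^2_{m',-1} for m'=−2..2 at α=2.9289, β=0.4881, γ=3.0511.
cos(β/2)=0.970367, sin(β/2)=0.241635
d^2_{-2,-1}: single k=1 term ⇒ +0.441568;  D = -0.384102+0.217825i
d^2_{-1,-1}: k∈[0..1] ⇒ +0.886635 -0.164935 = +0.721700;  D = +0.688783-0.215472i
d^2_{0,-1}: k∈[0..1] ⇒ -0.540808 +0.033534 = -0.507274;  D = +0.505198-0.045842i
d^2_{1,-1}: k∈[0..1] ⇒ +0.164935 -0.003409 = +0.161526;  D = +0.160321+0.019689i
d^2_{2,-1}: single k=0 term ⇒ -0.027381;  D = +0.025860+0.008999i
Y_2^{m'}(θ=1.1072,φ=4.9464) and Σ D·Y over m':
  (-0.3841+0.2178i)·(-0.2758+0.1394i)  (+0.6888-0.2155i)·(+0.0717+0.3006i)  (+0.5052-0.0458i)·(-0.1262+0.0000i)  (+0.1603+0.0197i)·(-0.0717+0.3006i)  (+0.0259+0.0090i)·(-0.2758-0.1394i)
Y_2^-1(R⁻¹ n̂) = +0.102649+0.124442i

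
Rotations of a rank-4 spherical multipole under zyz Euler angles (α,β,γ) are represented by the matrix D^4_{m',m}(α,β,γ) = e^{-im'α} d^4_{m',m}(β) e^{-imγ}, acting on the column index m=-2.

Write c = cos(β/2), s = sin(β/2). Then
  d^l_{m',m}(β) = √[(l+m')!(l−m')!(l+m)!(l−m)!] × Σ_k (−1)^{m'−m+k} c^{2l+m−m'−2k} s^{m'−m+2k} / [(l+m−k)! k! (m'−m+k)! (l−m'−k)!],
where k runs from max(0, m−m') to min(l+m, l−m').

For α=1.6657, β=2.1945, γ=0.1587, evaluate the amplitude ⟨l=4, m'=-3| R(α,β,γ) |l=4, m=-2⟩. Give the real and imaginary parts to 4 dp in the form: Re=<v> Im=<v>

Re=-0.0807 Im=0.1174

Split into d^4_{-3,-2}(β=2.1945) × two z-phases.
c=cos(2.1945/2)=0.456045, s=sin(2.1945/2)=0.889957; N=√[1·5040·2·720]=2693.993318
The bounds max(0,m−m')=1 and min(l+m,l−m')=2 give 2 terms
  k=1: (−1)^0·2693.9933/(720)·0.4560^7·0.8900^1 = +0.013661
  k=2: (−1)^1·2693.9933/(240)·0.4560^5·0.8900^3 = -0.156074
d^4_{-3,-2}(2.1945) = +0.013661 -0.156074 = -0.142413
Phases: e^{-i·(-3)·1.6657}=+0.280880-0.959743i, e^{-i·(-2)·0.1587}=+0.950050+0.312097i ⇒ D=-0.080660+0.117369i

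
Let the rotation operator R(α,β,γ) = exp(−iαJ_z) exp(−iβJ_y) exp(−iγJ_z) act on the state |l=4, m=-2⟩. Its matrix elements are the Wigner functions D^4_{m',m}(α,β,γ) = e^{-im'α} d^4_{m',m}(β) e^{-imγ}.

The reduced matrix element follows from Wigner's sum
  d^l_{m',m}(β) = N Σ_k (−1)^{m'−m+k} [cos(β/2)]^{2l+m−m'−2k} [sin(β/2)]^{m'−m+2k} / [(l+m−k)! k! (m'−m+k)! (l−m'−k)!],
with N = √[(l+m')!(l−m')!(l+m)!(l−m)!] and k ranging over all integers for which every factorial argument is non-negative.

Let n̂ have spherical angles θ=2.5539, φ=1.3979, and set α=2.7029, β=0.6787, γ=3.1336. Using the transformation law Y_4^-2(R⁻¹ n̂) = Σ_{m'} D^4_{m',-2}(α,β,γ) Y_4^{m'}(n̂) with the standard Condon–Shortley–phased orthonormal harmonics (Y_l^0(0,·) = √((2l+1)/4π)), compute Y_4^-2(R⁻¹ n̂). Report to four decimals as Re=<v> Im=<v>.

Need the full column D^4_{m',-2} for m'=−4..4 at α=2.7029, β=0.6787, γ=3.1336.
cos(β/2)=0.942971, sin(β/2)=0.332874
d^4_{-4,-2}: single k=2 term ⇒ +0.412221;  D = -0.081879-0.404007i
d^4_{-3,-2}: k∈[1..2] ⇒ +0.825721 -0.308687 = +0.517034;  D = -0.122264+0.502370i
d^4_{-2,-2}: k∈[0..2] ⇒ +0.625155 -0.934829 +0.145615 = -0.164060;  D = -0.102831+0.127833i
d^4_{-1,-2}: k∈[0..2] ⇒ -0.936280 +0.583363 -0.048463 = -0.401379;  D = +0.360600-0.176275i
d^4_{0,-2}: k∈[0..2] ⇒ +0.739047 -0.245586 +0.011476 = +0.504937;  D = +0.504873-0.008071i
d^4_{1,-2}: k∈[0..2] ⇒ -0.388909 +0.072695 -0.001812 = -0.318026;  D = +0.290034+0.130464i
d^4_{2,-2}: k∈[0..2] ⇒ +0.145615 -0.014516 +0.000151 = +0.131249;  D = +0.085493+0.099586i
d^4_{3,-2}: k∈[0..1] ⇒ -0.038466 +0.001598 = -0.036869;  D = +0.009859+0.035526i
d^4_{4,-2}: single k=0 term ⇒ +0.006401;  D = -0.001070+0.006311i
Y_4^{m'}(θ=2.5539,φ=1.3979) and Σ D·Y over m':
  (-0.0819-0.4040i)·(+0.0322+0.0267i)  (-0.1223+0.5024i)·(+0.0880-0.1542i)  (-0.1028+0.1278i)·(-0.3723-0.1341i)  (+0.3606-0.1763i)·(-0.0694+0.3974i)  (+0.5049-0.0081i)·(-0.1046+0.0000i)  (+0.2900+0.1305i)·(+0.0694+0.3974i)  (+0.0855+0.0996i)·(-0.3723+0.1341i)  (+0.0099+0.0355i)·(-0.0880-0.1542i)  (-0.0011+0.0063i)·(+0.0322-0.0267i)
Y_4^-2(R⁻¹ n̂) = +0.050323+0.264757i

Re=0.0503 Im=0.2648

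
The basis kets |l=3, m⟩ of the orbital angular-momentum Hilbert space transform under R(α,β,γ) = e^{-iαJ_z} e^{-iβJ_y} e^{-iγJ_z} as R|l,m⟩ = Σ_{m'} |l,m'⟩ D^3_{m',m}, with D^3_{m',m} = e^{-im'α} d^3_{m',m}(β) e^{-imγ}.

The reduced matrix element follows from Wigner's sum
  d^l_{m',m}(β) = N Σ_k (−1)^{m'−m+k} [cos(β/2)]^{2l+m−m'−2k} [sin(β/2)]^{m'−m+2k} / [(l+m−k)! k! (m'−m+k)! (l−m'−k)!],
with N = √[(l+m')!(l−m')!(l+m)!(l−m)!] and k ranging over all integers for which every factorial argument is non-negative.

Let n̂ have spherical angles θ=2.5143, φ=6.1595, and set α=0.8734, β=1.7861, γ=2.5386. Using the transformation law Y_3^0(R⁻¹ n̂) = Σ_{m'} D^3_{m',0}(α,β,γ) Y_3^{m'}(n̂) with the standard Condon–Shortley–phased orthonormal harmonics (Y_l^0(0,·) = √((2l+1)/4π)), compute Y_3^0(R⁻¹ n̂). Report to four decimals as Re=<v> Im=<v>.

Need the full column D^3_{m',0} for m'=−3..3 at α=0.8734, β=1.7861, γ=2.5386.
cos(β/2)=0.627039, sin(β/2)=0.778988
d^3_{-3,0}: single k=3 term ⇒ +0.521184;  D = -0.451932+0.259595i
d^3_{-2,0}: k∈[2..3] ⇒ +0.513807 -0.792999 = -0.279191;  D = +0.048885-0.274878i
d^3_{-1,0}: k∈[1..3] ⇒ +0.261574 -1.211121 +0.623072 = -0.326475;  D = -0.209670-0.250249i
d^3_{0,0}: k∈[0..3] ⇒ +0.060781 -0.844272 +1.303030 -0.223452 = +0.296087;  D = +0.296087+0.000000i
d^3_{1,0}: k∈[0..2] ⇒ -0.261574 +1.211121 -0.623072 = +0.326475;  D = +0.209670-0.250249i
d^3_{2,0}: k∈[0..1] ⇒ +0.513807 -0.792999 = -0.279191;  D = +0.048885+0.274878i
d^3_{3,0}: single k=0 term ⇒ -0.521184;  D = +0.451932+0.259595i
Y_3^{m'}(θ=2.5143,φ=6.1595) and Σ D·Y over m':
  (-0.4519+0.2596i)·(+0.0786+0.0306i)  (+0.0489-0.2749i)·(-0.2764-0.0698i)  (-0.2097-0.2502i)·(+0.4287+0.0533i)  (+0.2961+0.0000i)·(-0.0838+0.0000i)  (+0.2097-0.2502i)·(-0.4287+0.0533i)  (+0.0489+0.2749i)·(-0.2764+0.0698i)  (+0.4519+0.2596i)·(-0.0786+0.0306i)
Y_3^0(R⁻¹ n̂) = -0.330263-0.000000i

Re=-0.3303 Im=0.0000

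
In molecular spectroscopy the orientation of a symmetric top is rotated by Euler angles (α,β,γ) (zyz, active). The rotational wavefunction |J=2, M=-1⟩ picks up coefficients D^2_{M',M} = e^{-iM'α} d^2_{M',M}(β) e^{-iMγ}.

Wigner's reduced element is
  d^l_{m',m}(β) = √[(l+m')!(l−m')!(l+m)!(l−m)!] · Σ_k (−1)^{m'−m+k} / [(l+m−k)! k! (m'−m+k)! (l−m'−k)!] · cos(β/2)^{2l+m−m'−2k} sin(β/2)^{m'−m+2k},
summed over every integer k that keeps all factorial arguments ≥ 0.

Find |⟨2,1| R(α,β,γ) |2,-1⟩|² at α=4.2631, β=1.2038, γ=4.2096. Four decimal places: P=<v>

Split into d^2_{1,-1}(β=1.2038) × two z-phases.
Half-angle: c=0.824261, s=0.566210. N=√(6·1·1·6)=6.000000
The bounds max(0,m−m')=0 and min(l+m,l−m')=1 give 2 terms
  k=0: (−1)^2·6.0000/(2)·0.8243^2·0.5662^2 = +0.653440
  k=1: (−1)^3·6.0000/(6)·0.8243^0·0.5662^4 = -0.102780
d^2_{1,-1}(1.2038) = +0.653440 -0.102780 = +0.550660
|D^2_{1,-1}|² = |d^2_{1,-1}(β)|² = (+0.550660)² = 0.303226 (the z-rotation phases have unit modulus)

P=0.3032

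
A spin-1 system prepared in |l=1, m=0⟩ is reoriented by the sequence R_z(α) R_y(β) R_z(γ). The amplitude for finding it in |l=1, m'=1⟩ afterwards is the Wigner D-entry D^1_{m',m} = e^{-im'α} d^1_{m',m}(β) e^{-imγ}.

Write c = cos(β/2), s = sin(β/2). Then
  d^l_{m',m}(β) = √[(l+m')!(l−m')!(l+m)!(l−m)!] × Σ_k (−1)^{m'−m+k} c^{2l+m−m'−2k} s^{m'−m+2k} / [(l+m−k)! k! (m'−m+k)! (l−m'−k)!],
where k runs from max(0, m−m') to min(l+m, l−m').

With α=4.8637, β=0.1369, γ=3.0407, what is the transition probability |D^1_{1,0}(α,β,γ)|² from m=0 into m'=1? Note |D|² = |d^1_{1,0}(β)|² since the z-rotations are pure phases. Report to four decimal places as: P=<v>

Split into d^1_{1,0}(β=0.1369) × two z-phases.
Half-angle: c=0.997658, s=0.068397. N=√(2·1·1·1)=1.414214
Admissible k: 0..0 (factorial args all ≥0)
  k=0: (−1)^1·1.4142/(1)·0.9977^1·0.0684^1 = -0.096501
d^1_{1,0}(0.1369) = -0.096501
|D^1_{1,0}|² = |d^1_{1,0}(β)|² = (-0.096501)² = 0.009312 (the z-rotation phases have unit modulus)

P=0.0093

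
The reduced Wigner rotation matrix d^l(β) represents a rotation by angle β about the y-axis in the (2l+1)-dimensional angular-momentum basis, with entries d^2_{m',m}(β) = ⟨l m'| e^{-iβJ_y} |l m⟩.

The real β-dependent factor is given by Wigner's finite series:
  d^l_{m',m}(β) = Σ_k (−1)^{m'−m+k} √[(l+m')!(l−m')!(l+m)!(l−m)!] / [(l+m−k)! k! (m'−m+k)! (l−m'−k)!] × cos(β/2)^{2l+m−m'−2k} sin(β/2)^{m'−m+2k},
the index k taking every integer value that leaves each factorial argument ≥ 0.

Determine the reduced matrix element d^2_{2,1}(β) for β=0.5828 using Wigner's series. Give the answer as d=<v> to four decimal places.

d=-0.5049

d^2_{2,1}(β=0.5828) via Wigner's sum:
With c≡cos(β/2)=0.957843 and s≡sin(β/2)=0.287293, N=[24·1·6·1]^{1/2}=12.000000
The bounds max(0,m−m')=0 and min(l+m,l−m')=0 give 1 term
  k=0: (−1)^1·12.0000/(6)·0.9578^3·0.2873^1 = -0.504938
d^2_{2,1}(0.5828) = -0.504938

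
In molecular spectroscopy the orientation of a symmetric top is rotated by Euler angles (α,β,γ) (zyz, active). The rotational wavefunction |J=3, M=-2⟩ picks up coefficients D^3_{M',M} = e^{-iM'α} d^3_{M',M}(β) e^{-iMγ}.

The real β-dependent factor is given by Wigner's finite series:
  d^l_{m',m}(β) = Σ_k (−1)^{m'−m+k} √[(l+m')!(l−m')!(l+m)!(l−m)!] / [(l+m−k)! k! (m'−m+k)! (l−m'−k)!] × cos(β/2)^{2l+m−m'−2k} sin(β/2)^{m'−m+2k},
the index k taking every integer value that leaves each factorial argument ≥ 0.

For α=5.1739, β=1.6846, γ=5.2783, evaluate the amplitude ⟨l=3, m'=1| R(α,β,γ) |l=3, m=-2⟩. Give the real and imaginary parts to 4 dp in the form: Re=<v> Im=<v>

Re=-0.1791 Im=0.2260

Split into d^3_{1,-2}(β=1.6846) × two z-phases.
Half-angle: c=0.665748, s=0.746176. N=√(24·2·1·120)=75.894664
k: max(0,(-2)−(1))=0 … min(3+(-2),3−(1))=1
  k=0: (−1)^3·75.8947/(12)·0.6657^3·0.7462^3 = -0.775327
  k=1: (−1)^4·75.8947/(24)·0.6657^1·0.7462^5 = +0.486987
d^3_{1,-2}(1.6846) = -0.775327 +0.486987 = -0.288340
D = (+0.445302+0.895381i)·(-0.288340)·(-0.425011-0.905188i) = -0.179125+0.225951i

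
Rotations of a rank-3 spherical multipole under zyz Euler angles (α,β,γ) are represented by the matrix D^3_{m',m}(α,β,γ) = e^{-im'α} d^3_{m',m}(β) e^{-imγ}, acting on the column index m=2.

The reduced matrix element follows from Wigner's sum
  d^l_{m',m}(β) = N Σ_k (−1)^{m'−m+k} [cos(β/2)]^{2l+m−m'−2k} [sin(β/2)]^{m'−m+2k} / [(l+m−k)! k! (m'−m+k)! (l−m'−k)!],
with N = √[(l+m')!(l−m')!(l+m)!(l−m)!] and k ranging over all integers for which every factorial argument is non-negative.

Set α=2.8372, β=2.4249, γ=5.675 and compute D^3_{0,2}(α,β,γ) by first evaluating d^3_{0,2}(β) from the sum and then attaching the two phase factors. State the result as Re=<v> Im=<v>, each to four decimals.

Re=-0.1546 Im=-0.4178

Split into d^3_{0,2}(β=2.4249) × two z-phases.
Half-angle: c=0.350726, s=0.936478. N=√(6·6·120·1)=65.726707
The bounds max(0,m−m')=2 and min(l+m,l−m')=3 give 2 terms
  k=2: (−1)^0·65.7267/(12)·0.3507^4·0.9365^2 = +0.072682
  k=3: (−1)^1·65.7267/(12)·0.3507^2·0.9365^4 = -0.518188
d^3_{0,2}(2.4249) = +0.072682 -0.518188 = -0.445506
D = (+1.000000+0.000000i)·(-0.445506)·(+0.347052+0.937846i) = -0.154614-0.417816i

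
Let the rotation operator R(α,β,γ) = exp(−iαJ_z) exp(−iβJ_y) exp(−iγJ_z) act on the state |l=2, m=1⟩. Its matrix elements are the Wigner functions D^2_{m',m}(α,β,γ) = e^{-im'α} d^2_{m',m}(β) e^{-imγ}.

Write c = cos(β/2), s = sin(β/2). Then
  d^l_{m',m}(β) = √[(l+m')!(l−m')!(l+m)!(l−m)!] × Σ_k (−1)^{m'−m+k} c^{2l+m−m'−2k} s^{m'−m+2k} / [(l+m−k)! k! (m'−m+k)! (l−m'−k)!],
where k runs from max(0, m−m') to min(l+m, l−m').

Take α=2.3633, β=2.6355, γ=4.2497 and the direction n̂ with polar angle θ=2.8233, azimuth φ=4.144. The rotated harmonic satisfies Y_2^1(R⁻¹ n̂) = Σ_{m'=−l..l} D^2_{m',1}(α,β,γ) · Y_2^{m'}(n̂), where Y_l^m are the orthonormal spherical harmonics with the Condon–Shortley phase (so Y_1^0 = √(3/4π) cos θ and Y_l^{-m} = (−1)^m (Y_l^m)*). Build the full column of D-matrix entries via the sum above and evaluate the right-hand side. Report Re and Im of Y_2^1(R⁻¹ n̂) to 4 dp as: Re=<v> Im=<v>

Need the full column D^2_{m',1} for m'=−2..2 at α=2.3633, β=2.6355, γ=4.2497.
cos(β/2)=0.250354, sin(β/2)=0.968154
d^2_{-2,1}: single k=3 term ⇒ +0.454380;  D = +0.403681+0.208573i
d^2_{-1,1}: k∈[2..3] ⇒ +0.176247 -0.878574 = -0.702327;  D = +0.217996+0.667639i
d^2_{0,1}: k∈[1..2] ⇒ +0.037212 -0.556499 = -0.519287;  D = +0.231787-0.464687i
d^2_{1,1}: k∈[0..1] ⇒ +0.003928 -0.176247 = -0.172318;  D = -0.163031+0.055808i
d^2_{2,1}: single k=0 term ⇒ -0.030384;  D = +0.027379+0.013174i
Y_2^{m'}(θ=2.8233,φ=4.144) and Σ D·Y over m':
  (+0.4037+0.2086i)·(-0.0159-0.0343i)  (+0.2180+0.6676i)·(+0.1236-0.1935i)  (+0.2318-0.4647i)·(+0.5381+0.0000i)  (-0.1630+0.0558i)·(-0.1236-0.1935i)  (+0.0274+0.0132i)·(-0.0159+0.0343i)
Y_2^1(R⁻¹ n̂) = +0.311673-0.201515i

Re=0.3117 Im=-0.2015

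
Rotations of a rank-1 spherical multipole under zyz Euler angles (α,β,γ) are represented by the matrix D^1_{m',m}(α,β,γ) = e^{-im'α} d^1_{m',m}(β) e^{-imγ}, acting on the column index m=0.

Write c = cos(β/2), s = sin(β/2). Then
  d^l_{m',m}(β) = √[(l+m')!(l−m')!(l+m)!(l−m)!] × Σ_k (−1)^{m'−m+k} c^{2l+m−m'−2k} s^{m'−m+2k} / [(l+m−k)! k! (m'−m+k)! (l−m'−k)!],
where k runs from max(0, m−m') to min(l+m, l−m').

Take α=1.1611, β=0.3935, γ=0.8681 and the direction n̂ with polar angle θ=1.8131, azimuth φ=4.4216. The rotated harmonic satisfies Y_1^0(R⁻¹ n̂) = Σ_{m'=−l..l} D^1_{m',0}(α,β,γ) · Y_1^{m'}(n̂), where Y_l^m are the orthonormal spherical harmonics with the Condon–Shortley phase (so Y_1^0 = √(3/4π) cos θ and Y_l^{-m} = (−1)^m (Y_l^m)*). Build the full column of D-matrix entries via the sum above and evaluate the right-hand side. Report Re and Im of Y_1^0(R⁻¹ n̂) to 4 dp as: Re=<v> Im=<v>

Need the full column D^1_{m',0} for m'=−1..1 at α=1.1611, β=0.3935, γ=0.8681.
cos(β/2)=0.980707, sin(β/2)=0.195483
d^1_{-1,0}: single k=1 term ⇒ +0.271121;  D = +0.107996+0.248684i
d^1_{0,0}: k∈[0..1] ⇒ +0.961786 -0.038214 = +0.923573;  D = +0.923573+0.000000i
d^1_{1,0}: single k=0 term ⇒ -0.271121;  D = -0.107996+0.248684i
Y_1^{m'}(θ=1.8131,φ=4.4216) and Σ D·Y over m':
  (+0.1080+0.2487i)·(-0.0962+0.3213i)  (+0.9236+0.0000i)·(-0.1172+0.0000i)  (-0.1080+0.2487i)·(+0.0962+0.3213i)
Y_1^0(R⁻¹ n̂) = -0.288860+0.000000i

Re=-0.2889 Im=0.0000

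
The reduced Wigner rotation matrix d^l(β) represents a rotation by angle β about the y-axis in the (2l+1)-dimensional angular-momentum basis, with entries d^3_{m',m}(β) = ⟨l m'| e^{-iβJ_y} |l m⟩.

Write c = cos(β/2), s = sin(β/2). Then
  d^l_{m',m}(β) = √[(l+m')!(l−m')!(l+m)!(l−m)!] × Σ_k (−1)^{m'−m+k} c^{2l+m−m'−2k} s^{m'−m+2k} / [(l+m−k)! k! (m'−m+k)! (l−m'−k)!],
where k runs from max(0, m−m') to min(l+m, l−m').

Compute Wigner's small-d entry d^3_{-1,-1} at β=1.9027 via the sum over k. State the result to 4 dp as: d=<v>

d^3_{-1,-1}(β=1.9027) via Wigner's sum:
Half-angle: c=0.580584, s=0.814200. N=√(2·24·2·24)=48.000000
The bounds max(0,m−m')=0 and min(l+m,l−m')=2 give 3 terms
  k=0: (−1)^0·48.0000/(48)·0.5806^6·0.8142^0 = +0.038299
  k=1: (−1)^1·48.0000/(6)·0.5806^4·0.8142^2 = -0.602579
  k=2: (−1)^2·48.0000/(8)·0.5806^2·0.8142^4 = +0.888805
d^3_{-1,-1}(1.9027) = +0.038299 -0.602579 +0.888805 = +0.324526

d=0.3245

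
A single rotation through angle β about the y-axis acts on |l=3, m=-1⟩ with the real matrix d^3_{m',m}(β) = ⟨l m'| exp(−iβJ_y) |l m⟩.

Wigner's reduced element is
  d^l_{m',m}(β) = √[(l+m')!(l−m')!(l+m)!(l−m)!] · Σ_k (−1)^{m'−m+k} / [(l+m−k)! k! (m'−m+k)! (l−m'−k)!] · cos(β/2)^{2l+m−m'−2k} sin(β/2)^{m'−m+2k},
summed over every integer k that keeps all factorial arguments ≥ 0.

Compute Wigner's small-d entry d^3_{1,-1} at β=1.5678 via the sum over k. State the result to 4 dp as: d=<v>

d=-0.1209

d^3_{1,-1}(β=1.5678) via Wigner's sum:
c=cos(1.5678/2)=0.708165, s=sin(1.5678/2)=0.706047; N=√[24·2·2·24]=48.000000
Admissible k: 0..2 (factorial args all ≥0)
  k=0: (−1)^2·48.0000/(8)·0.7082^4·0.7060^2 = +0.752240
  k=1: (−1)^3·48.0000/(6)·0.7082^2·0.7060^4 = -0.996995
  k=2: (−1)^4·48.0000/(48)·0.7082^0·0.7060^6 = +0.123880
d^3_{1,-1}(1.5678) = +0.752240 -0.996995 +0.123880 = -0.120874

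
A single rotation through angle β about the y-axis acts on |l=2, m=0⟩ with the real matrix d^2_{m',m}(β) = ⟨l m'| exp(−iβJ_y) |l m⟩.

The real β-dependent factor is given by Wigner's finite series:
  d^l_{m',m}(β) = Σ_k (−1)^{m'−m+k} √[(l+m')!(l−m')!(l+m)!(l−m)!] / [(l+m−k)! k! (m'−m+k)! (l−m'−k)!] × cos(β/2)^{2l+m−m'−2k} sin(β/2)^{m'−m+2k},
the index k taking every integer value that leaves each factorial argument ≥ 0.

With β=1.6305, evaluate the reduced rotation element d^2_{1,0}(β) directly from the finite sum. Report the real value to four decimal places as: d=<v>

d^2_{1,0}(β=1.6305) via Wigner's sum:
c=cos(1.6305/2)=0.685686, s=sin(1.6305/2)=0.727897; N=√[6·1·2·2]=4.898979
Admissible k: 0..1 (factorial args all ≥0)
  k=0: (−1)^1·4.8990/(2)·0.6857^3·0.7279^1 = -0.574807
  k=1: (−1)^2·4.8990/(2)·0.6857^1·0.7279^3 = +0.647755
d^2_{1,0}(1.6305) = -0.574807 +0.647755 = +0.072948

d=0.0729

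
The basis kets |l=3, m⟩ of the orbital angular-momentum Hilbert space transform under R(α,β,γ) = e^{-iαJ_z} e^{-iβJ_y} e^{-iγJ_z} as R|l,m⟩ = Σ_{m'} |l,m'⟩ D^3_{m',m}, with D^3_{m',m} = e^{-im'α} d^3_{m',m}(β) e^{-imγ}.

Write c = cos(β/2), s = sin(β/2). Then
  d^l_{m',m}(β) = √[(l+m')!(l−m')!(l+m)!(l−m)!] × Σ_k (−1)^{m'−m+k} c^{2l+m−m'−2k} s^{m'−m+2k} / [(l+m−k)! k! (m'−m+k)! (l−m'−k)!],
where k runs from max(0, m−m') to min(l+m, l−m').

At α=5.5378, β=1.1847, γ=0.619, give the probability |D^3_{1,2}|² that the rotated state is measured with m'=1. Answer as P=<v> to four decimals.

P=0.0043

Split into d^3_{1,2}(β=1.1847) × two z-phases.
With c≡cos(β/2)=0.829631 and s≡sin(β/2)=0.558312, N=[24·2·120·1]^{1/2}=75.894664
Admissible k: 1..2 (factorial args all ≥0)
  k=1: (−1)^0·75.8947/(24)·0.8296^5·0.5583^1 = +0.693908
  k=2: (−1)^1·75.8947/(12)·0.8296^3·0.5583^3 = -0.628516
d^3_{1,2}(1.1847) = +0.693908 -0.628516 = +0.065392
|D^3_{1,2}|² = |d^3_{1,2}(β)|² = (+0.065392)² = 0.004276 (the z-rotation phases have unit modulus)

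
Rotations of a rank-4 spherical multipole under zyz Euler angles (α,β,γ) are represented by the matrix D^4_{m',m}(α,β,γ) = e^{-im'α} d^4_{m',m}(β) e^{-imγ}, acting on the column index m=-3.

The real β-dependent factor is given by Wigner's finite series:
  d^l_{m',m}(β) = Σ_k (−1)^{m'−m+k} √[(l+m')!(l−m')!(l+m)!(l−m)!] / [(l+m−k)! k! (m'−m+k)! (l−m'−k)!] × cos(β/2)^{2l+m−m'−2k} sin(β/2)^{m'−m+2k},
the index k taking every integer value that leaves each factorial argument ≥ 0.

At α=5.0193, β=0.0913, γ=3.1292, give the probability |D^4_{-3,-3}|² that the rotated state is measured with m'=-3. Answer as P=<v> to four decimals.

D^4_{-3,-3}(5.0193,0.0913,3.1292) = e^{-i·-3·5.0193}·d^4_{-3,-3}(0.0913)·e^{-i·-3·3.1292}. Compute d first:
With c≡cos(β/2)=0.998958 and s≡sin(β/2)=0.045634, N=[1·5040·1·5040]^{1/2}=5040.000000
Admissible k: 0..1 (factorial args all ≥0)
  k=0: (−1)^0·5040.0000/(5040)·0.9990^8·0.0456^0 = +0.991696
  k=1: (−1)^1·5040.0000/(720)·0.9990^6·0.0456^2 = -0.014486
d^4_{-3,-3}(0.0913) = +0.991696 -0.014486 = +0.977210
|D^4_{-3,-3}|² = |d^4_{-3,-3}(β)|² = (+0.977210)² = 0.954939 (the z-rotation phases have unit modulus)

P=0.9549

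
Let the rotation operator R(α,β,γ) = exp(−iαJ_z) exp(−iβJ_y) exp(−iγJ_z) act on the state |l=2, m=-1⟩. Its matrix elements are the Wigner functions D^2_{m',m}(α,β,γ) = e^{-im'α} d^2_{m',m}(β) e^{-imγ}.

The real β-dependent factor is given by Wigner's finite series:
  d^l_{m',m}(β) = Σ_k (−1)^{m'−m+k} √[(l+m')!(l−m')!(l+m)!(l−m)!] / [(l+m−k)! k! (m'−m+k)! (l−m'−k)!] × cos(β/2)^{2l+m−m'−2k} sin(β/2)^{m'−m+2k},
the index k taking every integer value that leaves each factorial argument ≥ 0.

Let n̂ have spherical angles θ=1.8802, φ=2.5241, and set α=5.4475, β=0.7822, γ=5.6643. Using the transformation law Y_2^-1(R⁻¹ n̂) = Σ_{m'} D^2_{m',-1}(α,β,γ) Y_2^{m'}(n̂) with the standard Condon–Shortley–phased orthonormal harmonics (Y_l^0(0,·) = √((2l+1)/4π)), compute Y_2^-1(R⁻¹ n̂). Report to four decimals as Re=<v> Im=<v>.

Need the full column D^2_{m',-1} for m'=−2..2 at α=5.4475, β=0.7822, γ=5.6643.
cos(β/2)=0.924490, sin(β/2)=0.381206
d^2_{-2,-1}: single k=1 term ⇒ +0.602416;  D = -0.396979-0.453114i
d^2_{-1,-1}: k∈[0..1] ⇒ +0.730482 -0.372601 = +0.357880;  D = +0.041501-0.355466i
d^2_{0,-1}: k∈[0..1] ⇒ -0.737806 +0.125446 = -0.612360;  D = -0.498783+0.355247i
d^2_{1,-1}: k∈[0..1] ⇒ +0.372601 -0.021117 = +0.351484;  D = +0.343256+0.075606i
d^2_{2,-1}: single k=0 term ⇒ -0.102426;  D = -0.050743-0.088973i
Y_2^{m'}(θ=1.8802,φ=2.5241) and Σ D·Y over m':
  (-0.3970-0.4531i)·(+0.1155+0.3309i)  (+0.0415-0.3555i)·(+0.1827+0.1297i)  (-0.4988+0.3552i)·(-0.2277+0.0000i)  (+0.3433+0.0756i)·(-0.1827+0.1297i)  (-0.0507-0.0890i)·(+0.1155-0.3309i)
Y_2^-1(R⁻¹ n̂) = +0.163519-0.286884i

Re=0.1635 Im=-0.2869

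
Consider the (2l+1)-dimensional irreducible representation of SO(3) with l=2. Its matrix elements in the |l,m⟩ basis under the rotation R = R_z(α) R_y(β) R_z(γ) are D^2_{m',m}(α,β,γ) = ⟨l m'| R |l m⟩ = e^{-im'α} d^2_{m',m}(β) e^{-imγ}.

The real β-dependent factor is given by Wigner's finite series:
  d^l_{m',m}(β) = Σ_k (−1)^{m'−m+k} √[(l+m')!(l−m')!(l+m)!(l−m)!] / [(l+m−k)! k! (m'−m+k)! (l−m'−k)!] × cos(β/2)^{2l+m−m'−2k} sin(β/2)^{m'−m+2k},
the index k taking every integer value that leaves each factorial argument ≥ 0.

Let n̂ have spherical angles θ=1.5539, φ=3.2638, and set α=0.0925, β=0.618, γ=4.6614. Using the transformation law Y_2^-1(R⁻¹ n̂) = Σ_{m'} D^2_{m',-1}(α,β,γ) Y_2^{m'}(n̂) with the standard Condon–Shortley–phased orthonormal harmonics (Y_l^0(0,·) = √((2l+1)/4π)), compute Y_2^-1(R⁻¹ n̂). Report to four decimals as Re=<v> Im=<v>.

Re=-0.0313 Im=-0.3589

Need the full column D^2_{m',-1} for m'=−2..2 at α=0.0925, β=0.618, γ=4.6614.
cos(β/2)=0.952638, sin(β/2)=0.304106
d^2_{-2,-1}: single k=1 term ⇒ +0.525822;  D = +0.070255-0.521108i
d^2_{-1,-1}: k∈[0..1] ⇒ +0.823592 -0.251784 = +0.571808;  D = +0.023730-0.571315i
d^2_{0,-1}: k∈[0..1] ⇒ -0.643998 +0.065626 = -0.578372;  D = +0.029478+0.577620i
d^2_{1,-1}: k∈[0..1] ⇒ +0.251784 -0.008553 = +0.243231;  D = -0.034781-0.240731i
d^2_{2,-1}: single k=0 term ⇒ -0.053584;  D = +0.012528+0.052099i
Y_2^{m'}(θ=1.5539,φ=3.2638) and Σ D·Y over m':
  (+0.0703-0.5211i)·(+0.3747-0.0934i)  (+0.0237-0.5713i)·(-0.0130+0.0016i)  (+0.0295+0.5776i)·(-0.3151+0.0000i)  (-0.0348-0.2407i)·(+0.0130+0.0016i)  (+0.0125+0.0521i)·(+0.3747+0.0934i)
Y_2^-1(R⁻¹ n̂) = -0.031302-0.358882i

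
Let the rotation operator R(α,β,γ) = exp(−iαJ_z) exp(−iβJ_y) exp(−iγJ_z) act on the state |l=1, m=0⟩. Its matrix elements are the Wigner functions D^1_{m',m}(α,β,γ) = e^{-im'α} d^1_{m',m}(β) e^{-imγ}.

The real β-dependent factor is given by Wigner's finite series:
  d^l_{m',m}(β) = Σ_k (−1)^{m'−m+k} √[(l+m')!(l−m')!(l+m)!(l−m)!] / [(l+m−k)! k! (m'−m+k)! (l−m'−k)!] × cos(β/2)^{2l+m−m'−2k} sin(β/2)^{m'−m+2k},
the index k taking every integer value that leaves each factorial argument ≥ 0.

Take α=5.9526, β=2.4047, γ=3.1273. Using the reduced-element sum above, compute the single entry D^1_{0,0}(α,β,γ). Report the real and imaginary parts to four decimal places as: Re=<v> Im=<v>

D^1_{0,0}(5.9526,2.4047,3.1273) = e^{-i·0·5.9526}·d^1_{0,0}(2.4047)·e^{-i·0·3.1273}. Compute d first:
Half-angle: c=0.360166, s=0.932888. N=√(1·1·1·1)=1.000000
The bounds max(0,m−m')=0 and min(l+m,l−m')=1 give 2 terms
  k=0: (−1)^0·1.0000/(1)·0.3602^2·0.9329^0 = +0.129720
  k=1: (−1)^1·1.0000/(1)·0.3602^0·0.9329^2 = -0.870280
d^1_{0,0}(2.4047) = +0.129720 -0.870280 = -0.740560
Phases: e^{-i·(0)·5.9526}=+1.000000+0.000000i, e^{-i·(0)·3.1273}=+1.000000+0.000000i ⇒ D=-0.740560+0.000000i

Re=-0.7406 Im=0.0000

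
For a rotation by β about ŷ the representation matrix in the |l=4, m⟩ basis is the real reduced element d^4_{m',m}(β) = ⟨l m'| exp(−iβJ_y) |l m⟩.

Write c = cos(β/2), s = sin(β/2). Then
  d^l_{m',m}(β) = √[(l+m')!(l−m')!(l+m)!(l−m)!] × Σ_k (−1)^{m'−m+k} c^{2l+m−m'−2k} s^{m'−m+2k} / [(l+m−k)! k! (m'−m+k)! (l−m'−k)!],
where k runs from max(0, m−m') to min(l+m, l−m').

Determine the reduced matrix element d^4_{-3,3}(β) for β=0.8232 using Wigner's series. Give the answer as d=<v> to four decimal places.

d=0.0235

d^4_{-3,3}(β=0.8232) via Wigner's sum:
c=cos(0.8232/2)=0.916482, s=sin(0.8232/2)=0.400076; N=√[1·5040·5040·1]=5040.000000
k∈{6,7} keeps every argument non-negative
  k=6: (−1)^0·5040.0000/(720)·0.9165^2·0.4001^6 = +0.024110
  k=7: (−1)^1·5040.0000/(5040)·0.9165^0·0.4001^8 = -0.000656
d^4_{-3,3}(0.8232) = +0.024110 -0.000656 = +0.023454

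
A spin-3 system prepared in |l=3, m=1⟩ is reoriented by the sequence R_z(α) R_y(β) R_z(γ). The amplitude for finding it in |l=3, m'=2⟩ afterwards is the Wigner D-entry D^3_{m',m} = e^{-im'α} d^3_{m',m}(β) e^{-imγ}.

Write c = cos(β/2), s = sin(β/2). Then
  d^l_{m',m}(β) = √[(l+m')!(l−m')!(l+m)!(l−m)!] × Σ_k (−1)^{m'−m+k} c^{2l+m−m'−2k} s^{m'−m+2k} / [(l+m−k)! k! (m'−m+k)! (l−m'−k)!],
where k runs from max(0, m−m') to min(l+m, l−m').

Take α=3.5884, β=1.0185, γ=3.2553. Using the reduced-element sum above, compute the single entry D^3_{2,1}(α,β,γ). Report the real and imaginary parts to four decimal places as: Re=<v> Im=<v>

Re=0.1573 Im=-0.2489

D^3_{2,1}(3.5884,1.0185,3.2553) = e^{-i·2·3.5884}·d^3_{2,1}(1.0185)·e^{-i·1·3.2553}. Compute d first:
With c≡cos(β/2)=0.873110 and s≡sin(β/2)=0.487523, N=[120·1·24·2]^{1/2}=75.894664
k: max(0,(1)−(2))=0 … min(3+(1),3−(2))=1
  k=0: (−1)^1·75.8947/(24)·0.8731^5·0.4875^1 = -0.782241
  k=1: (−1)^2·75.8947/(12)·0.8731^3·0.4875^3 = +0.487777
d^3_{2,1}(1.0185) = -0.782241 +0.487777 = -0.294464
D = (+0.626599-0.779342i)·(-0.294464)·(-0.993542+0.113462i) = +0.157281-0.248941i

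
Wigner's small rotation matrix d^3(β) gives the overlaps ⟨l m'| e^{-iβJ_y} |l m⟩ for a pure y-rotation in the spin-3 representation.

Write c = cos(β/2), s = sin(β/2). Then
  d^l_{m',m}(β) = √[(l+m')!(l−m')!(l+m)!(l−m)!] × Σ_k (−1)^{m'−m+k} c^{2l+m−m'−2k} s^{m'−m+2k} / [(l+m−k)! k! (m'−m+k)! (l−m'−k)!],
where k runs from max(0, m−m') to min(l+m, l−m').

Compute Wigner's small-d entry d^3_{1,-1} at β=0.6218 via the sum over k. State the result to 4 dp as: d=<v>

d^3_{1,-1}(β=0.6218) via Wigner's sum:
c=cos(0.6218/2)=0.952059, s=sin(0.6218/2)=0.305916; N=√[24·2·2·24]=48.000000
k∈{0,1,2} keeps every argument non-negative
  k=0: (−1)^2·48.0000/(8)·0.9521^4·0.3059^2 = +0.461327
  k=1: (−1)^3·48.0000/(6)·0.9521^2·0.3059^4 = -0.063507
  k=2: (−1)^4·48.0000/(48)·0.9521^0·0.3059^6 = +0.000820
d^3_{1,-1}(0.6218) = +0.461327 -0.063507 +0.000820 = +0.398640

d=0.3986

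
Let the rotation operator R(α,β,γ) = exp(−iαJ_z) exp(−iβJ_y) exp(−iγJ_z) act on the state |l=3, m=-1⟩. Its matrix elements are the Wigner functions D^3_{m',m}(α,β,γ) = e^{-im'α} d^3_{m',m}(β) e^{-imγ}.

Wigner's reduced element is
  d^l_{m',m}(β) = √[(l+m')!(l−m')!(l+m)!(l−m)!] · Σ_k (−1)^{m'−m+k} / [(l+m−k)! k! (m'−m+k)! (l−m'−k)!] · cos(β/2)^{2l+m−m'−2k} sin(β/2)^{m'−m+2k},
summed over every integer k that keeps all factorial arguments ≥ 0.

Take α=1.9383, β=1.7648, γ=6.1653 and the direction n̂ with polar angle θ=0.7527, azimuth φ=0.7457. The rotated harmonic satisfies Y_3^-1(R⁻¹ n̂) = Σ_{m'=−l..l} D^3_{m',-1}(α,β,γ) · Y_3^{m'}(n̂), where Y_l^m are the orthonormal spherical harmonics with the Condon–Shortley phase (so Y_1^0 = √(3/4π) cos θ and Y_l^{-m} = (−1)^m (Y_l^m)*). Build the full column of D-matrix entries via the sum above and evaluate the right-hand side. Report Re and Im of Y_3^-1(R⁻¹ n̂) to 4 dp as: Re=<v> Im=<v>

Need the full column D^3_{m',-1} for m'=−3..3 at α=1.9383, β=1.7648, γ=6.1653.
cos(β/2)=0.635300, sin(β/2)=0.772266
d^3_{-3,-1}: single k=2 term ⇒ +0.376265;  D = +0.313453-0.208140i
d^3_{-2,-1}: k∈[1..2] ⇒ +0.252732 -0.746906 = -0.494175;  D = +0.403023+0.285974i
d^3_{-1,-1}: k∈[0..2] ⇒ +0.065746 -0.777209 +0.861342 = +0.149879;  D = -0.037025+0.145234i
d^3_{0,-1}: k∈[0..2] ⇒ -0.276854 +1.227292 -0.604510 = +0.345929;  D = +0.343528-0.040686i
d^3_{1,-1}: k∈[0..2] ⇒ +0.582907 -1.148456 +0.212129 = -0.353420;  D = +0.164889+0.312598i
d^3_{2,-1}: k∈[0..1] ⇒ -0.746906 +0.551839 = -0.195067;  D = +0.128316-0.146922i
d^3_{3,-1}: single k=0 term ⇒ +0.555994;  D = +0.522209+0.190858i
Y_3^{m'}(θ=0.7527,φ=0.7457) and Σ D·Y over m':
  (+0.3135-0.2081i)·(-0.0824-0.1048i)  (+0.4030+0.2860i)·(+0.0276-0.3475i)  (-0.0370+0.1452i)·(+0.2700-0.2493i)  (+0.3435-0.0407i)·(-0.0917+0.0000i)  (+0.1649+0.3126i)·(-0.2700-0.2493i)  (+0.1283-0.1469i)·(+0.0276+0.3475i)  (+0.5222+0.1909i)·(+0.0824-0.1048i)
Y_3^-1(R⁻¹ n̂) = +0.208647-0.219632i

Re=0.2086 Im=-0.2196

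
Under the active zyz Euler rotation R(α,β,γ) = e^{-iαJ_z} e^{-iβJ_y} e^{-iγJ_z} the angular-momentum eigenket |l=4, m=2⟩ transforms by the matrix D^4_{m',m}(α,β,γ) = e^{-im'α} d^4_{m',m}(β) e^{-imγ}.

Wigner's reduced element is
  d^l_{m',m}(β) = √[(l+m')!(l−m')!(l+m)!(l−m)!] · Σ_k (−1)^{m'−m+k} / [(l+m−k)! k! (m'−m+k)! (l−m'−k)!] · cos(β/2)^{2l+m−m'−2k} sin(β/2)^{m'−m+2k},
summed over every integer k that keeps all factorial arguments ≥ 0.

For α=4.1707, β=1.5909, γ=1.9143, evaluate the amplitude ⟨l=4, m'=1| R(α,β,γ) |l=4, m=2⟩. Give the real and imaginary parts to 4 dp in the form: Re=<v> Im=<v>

Re=0.0214 Im=0.1463

Split into d^4_{1,2}(β=1.5909) × two z-phases.
Half-angle: c=0.699963, s=0.714179. N=√(120·6·720·2)=1018.233765
Admissible k: 1..3 (factorial args all ≥0)
  k=1: (−1)^0·1018.2338/(240)·0.7000^7·0.7142^1 = +0.249443
  k=2: (−1)^1·1018.2338/(48)·0.7000^5·0.7142^3 = -1.298386
  k=3: (−1)^2·1018.2338/(72)·0.7000^3·0.7142^5 = +0.901105
d^4_{1,2}(1.5909) = +0.249443 -1.298386 +0.901105 = -0.147838
Attach z-rotation phases: D = e^{-i(1)(4.1707)}·(-0.147838)·e^{-i(2)(1.9143)} = +0.021408+0.146280i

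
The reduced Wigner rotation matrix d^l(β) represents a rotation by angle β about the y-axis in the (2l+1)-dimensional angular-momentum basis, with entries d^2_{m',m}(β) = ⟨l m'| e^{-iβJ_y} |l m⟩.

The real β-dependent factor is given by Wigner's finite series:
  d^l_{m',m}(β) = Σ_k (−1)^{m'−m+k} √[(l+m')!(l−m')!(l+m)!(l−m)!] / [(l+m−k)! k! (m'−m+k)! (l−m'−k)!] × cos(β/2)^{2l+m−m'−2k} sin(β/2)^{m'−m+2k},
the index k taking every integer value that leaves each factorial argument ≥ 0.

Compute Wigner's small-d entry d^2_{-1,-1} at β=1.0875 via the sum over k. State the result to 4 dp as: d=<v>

d=-0.0517

d^2_{-1,-1}(β=1.0875) via Wigner's sum:
Half-angle: c=0.855775, s=0.517349. N=√(1·6·1·6)=6.000000
k: max(0,(-1)−(-1))=0 … min(2+(-1),2−(-1))=1
  k=0: (−1)^0·6.0000/(6)·0.8558^4·0.5173^0 = +0.536337
  k=1: (−1)^1·6.0000/(2)·0.8558^2·0.5173^2 = -0.588040
d^2_{-1,-1}(1.0875) = +0.536337 -0.588040 = -0.051703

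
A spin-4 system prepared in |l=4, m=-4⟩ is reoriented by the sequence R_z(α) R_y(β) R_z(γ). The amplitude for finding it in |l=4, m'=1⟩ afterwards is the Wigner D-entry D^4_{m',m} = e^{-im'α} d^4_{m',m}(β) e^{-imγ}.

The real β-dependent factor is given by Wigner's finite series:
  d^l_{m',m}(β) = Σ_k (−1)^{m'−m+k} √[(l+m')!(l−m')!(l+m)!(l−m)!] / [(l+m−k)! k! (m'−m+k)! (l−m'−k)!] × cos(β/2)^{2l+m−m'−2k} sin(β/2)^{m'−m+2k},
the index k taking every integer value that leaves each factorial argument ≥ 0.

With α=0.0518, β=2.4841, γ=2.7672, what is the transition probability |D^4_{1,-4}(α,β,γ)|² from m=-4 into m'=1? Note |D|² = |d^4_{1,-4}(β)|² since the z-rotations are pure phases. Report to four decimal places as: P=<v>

P=0.0366

First d^4_{1,-4}(β=2.4841), then the phase factors e^{-i(1)α} and e^{-i(-4)γ}:
Half-angle: c=0.322857, s=0.946448. N=√(120·6·1·40320)=5387.986637
k∈{0} keeps every argument non-negative
  k=0: (−1)^5·5387.9866/(720)·0.3229^3·0.9464^5 = -0.191252
d^4_{1,-4}(2.4841) = -0.191252
|D^4_{1,-4}|² = |d^4_{1,-4}(β)|² = (-0.191252)² = 0.036578 (the z-rotation phases have unit modulus)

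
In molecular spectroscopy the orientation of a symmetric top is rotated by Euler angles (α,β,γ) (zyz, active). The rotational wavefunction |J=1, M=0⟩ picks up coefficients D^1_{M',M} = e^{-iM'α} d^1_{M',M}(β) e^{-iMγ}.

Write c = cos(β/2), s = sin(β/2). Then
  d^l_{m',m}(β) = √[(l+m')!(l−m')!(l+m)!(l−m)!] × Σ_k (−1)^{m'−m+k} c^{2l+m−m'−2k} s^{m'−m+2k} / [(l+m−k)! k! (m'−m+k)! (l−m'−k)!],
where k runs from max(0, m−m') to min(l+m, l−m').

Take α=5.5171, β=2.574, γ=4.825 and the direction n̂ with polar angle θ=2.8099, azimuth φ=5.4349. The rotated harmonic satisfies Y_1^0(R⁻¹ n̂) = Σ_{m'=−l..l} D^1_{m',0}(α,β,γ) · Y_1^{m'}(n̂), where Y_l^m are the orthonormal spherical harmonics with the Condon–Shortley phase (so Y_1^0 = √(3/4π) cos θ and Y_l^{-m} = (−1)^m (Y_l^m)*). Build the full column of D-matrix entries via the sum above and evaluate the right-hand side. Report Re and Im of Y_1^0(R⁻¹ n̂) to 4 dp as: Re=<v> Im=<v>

Re=0.4748 Im=0.0000

Need the full column D^1_{m',0} for m'=−1..1 at α=5.5171, β=2.574, γ=4.825.
cos(β/2)=0.280002, sin(β/2)=0.959999
d^1_{-1,0}: single k=1 term ⇒ +0.380143;  D = +0.273943-0.263561i
d^1_{0,0}: k∈[0..1] ⇒ +0.078401 -0.921599 = -0.843198;  D = -0.843198+0.000000i
d^1_{1,0}: single k=0 term ⇒ -0.380143;  D = -0.273943-0.263561i
Y_1^{m'}(θ=2.8099,φ=5.4349) and Σ D·Y over m':
  (+0.2739-0.2636i)·(+0.0744+0.0844i)  (-0.8432+0.0000i)·(-0.4620+0.0000i)  (-0.2739-0.2636i)·(-0.0744+0.0844i)
Y_1^0(R⁻¹ n̂) = +0.474782+0.000000i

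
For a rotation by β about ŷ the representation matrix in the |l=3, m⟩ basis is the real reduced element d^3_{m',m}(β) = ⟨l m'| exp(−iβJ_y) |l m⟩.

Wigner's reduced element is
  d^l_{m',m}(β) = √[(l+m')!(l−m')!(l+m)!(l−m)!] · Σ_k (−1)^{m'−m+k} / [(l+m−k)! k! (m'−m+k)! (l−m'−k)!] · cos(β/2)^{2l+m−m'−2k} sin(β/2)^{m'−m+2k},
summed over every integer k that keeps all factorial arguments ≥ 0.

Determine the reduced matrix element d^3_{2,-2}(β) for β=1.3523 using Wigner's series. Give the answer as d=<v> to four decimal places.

d=0.4065

d^3_{2,-2}(β=1.3523) via Wigner's sum:
With c≡cos(β/2)=0.779988 and s≡sin(β/2)=0.625795, N=[120·1·1·120]^{1/2}=120.000000
k: max(0,(-2)−(2))=0 … min(3+(-2),3−(2))=1
  k=0: (−1)^4·120.0000/(24)·0.7800^2·0.6258^4 = +0.466523
  k=1: (−1)^5·120.0000/(120)·0.7800^0·0.6258^6 = -0.060061
d^3_{2,-2}(1.3523) = +0.466523 -0.060061 = +0.406462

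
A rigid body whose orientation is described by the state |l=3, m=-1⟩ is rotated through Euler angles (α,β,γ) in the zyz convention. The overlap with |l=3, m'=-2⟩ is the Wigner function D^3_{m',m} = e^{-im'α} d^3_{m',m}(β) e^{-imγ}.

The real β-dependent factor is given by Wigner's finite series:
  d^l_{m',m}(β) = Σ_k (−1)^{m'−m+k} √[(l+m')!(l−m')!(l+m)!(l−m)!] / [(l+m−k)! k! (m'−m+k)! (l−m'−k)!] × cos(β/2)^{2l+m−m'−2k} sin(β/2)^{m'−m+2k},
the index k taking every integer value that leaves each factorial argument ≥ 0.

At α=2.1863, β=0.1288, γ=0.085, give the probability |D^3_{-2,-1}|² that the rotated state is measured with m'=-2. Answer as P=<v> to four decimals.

First d^3_{-2,-1}(β=0.1288), then the phase factors e^{-i(-2)α} and e^{-i(-1)γ}:
Half-angle: c=0.997927, s=0.064355. N=√(1·120·2·24)=75.894664
The bounds max(0,m−m')=1 and min(l+m,l−m')=2 give 2 terms
  k=1: (−1)^0·75.8947/(24)·0.9979^5·0.0644^1 = +0.201409
  k=2: (−1)^1·75.8947/(12)·0.9979^3·0.0644^3 = -0.001675
d^3_{-2,-1}(0.1288) = +0.201409 -0.001675 = +0.199734
|D^3_{-2,-1}|² = |d^3_{-2,-1}(β)|² = (+0.199734)² = 0.039894 (the z-rotation phases have unit modulus)

P=0.0399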